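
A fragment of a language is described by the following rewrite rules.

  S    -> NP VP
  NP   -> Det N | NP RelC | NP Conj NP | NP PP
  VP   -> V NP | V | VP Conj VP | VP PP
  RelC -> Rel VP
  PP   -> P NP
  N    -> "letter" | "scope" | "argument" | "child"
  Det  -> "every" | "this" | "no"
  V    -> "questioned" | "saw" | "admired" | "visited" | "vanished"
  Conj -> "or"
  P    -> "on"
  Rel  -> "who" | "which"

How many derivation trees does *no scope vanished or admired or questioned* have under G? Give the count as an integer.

The two bracketings:
[S [NP [Det no] [N scope]] [VP [VP [V vanished]] [Conj or] [VP [VP [V admired]] [Conj or] [VP [V questioned]]]]]
[S [NP [Det no] [N scope]] [VP [VP [VP [V vanished]] [Conj or] [VP [V admired]]] [Conj or] [VP [V questioned]]]]
The trees differ in how a recursive rule is bracketed over the same span.

2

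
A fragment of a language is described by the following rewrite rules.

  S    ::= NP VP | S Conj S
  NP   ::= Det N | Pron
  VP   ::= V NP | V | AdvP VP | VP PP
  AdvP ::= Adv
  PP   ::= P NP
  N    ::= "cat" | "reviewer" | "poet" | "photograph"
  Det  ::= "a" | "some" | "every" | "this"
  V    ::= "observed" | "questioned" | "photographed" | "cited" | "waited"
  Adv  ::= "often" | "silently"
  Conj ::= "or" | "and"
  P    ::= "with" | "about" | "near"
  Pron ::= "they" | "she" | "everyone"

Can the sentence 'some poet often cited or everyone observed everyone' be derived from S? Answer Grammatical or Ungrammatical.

Grammatical

[S [S [NP [Det some] [N poet]] [VP [AdvP [Adv often]] [VP [V cited]]]] [Conj or] [S [NP [Pron everyone]] [VP [V observed] [NP [Pron everyone]]]]]
Every word is introduced by a lexical rule and the phrasal rules combine the resulting categories into a single S.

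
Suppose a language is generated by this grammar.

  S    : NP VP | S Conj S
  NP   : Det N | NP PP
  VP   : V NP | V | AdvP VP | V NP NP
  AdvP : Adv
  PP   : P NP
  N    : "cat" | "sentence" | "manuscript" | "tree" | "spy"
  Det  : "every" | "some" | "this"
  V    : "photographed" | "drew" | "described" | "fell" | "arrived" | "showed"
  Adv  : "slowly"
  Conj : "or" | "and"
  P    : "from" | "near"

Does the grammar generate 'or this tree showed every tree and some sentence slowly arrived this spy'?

For S → NP VP, no prefix of the string parses as an NP. The alternative S rule S → S Conj S likewise has no satisfying split.

Ungrammatical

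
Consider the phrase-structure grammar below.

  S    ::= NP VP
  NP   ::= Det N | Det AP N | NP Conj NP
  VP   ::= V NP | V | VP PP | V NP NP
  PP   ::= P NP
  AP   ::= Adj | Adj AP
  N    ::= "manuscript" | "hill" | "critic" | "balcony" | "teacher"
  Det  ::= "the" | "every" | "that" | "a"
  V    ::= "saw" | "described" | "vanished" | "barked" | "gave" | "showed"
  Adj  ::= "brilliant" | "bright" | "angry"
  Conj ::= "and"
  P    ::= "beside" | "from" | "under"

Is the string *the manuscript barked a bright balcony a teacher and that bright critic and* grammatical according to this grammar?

Ungrammatical

For S → NP VP, the only prefix that parses as NP is 'the manuscript', but the remainder 'barked a bright balcony a teacher and that bright critic and' is not a VP under these rules.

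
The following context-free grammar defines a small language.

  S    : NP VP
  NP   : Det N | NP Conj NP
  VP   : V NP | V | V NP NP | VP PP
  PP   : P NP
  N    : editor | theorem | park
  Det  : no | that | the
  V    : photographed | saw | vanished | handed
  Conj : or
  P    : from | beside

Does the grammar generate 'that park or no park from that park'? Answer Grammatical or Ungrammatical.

For S → NP VP, every NP-prefix leaves a non-VP remainder: after 'that park' the remainder is not a VP; after 'that park or no park' the remainder is not a VP.

Ungrammatical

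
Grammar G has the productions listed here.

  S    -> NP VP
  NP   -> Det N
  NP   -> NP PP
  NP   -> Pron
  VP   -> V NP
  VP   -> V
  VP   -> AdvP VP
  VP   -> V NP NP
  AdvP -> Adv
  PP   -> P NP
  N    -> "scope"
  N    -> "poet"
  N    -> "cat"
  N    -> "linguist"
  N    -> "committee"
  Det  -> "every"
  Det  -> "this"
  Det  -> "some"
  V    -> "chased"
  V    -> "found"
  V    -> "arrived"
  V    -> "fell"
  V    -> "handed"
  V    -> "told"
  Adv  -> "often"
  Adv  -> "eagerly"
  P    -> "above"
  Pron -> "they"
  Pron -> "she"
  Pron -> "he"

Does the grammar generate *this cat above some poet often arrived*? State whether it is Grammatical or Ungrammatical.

S
  NP
    NP
      Det: this
      N: cat
    PP
      P: above
      NP
        Det: some
        N: poet
  VP
    AdvP
      Adv: often
    VP
      V: arrived
Every word is introduced by a lexical rule and the phrasal rules combine the resulting categories into a single S.

Grammatical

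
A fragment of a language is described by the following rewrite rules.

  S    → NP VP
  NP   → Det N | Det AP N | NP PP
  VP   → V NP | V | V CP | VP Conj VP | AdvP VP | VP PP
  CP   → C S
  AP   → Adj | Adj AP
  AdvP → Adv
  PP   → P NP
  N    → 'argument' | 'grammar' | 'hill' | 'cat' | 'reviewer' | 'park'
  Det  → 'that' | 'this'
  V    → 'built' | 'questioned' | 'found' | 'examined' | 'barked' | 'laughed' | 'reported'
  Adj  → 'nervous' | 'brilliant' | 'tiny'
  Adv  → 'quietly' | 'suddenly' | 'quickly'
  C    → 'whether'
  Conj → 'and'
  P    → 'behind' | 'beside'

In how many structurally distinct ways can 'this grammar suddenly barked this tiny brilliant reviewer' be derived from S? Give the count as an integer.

1

[S [NP [Det this] [N grammar]] [VP [AdvP [Adv suddenly]] [VP [V barked] [NP [Det this] [AP [Adj tiny] [AP [Adj brilliant]]] [N reviewer]]]]]
No rule offers an alternative attachment or grouping for any span, so this is the only derivation.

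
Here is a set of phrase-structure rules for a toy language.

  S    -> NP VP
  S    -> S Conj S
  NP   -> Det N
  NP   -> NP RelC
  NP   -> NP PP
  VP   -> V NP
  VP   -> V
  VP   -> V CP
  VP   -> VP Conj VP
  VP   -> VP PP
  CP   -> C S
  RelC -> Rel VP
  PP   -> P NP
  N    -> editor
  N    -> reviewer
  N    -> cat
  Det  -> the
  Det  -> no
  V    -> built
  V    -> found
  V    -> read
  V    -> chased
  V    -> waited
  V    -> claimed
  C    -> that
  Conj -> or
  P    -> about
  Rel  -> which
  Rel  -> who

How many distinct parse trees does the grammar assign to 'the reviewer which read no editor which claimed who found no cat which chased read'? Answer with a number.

7

Two of the 7 distinct bracketings:
[S [NP [NP [Det the] [N reviewer]] [RelC [Rel which] [VP [V read] [NP [NP [NP [Det no] [N editor]] [RelC [Rel which] [VP [V claimed]]]] [RelC [Rel who] [VP [V found] [NP [NP [Det no] [N cat]] [RelC [Rel which] [VP [V chased]]]]]]]]]] [VP [V read]]]
[S [NP [NP [Det the] [N reviewer]] [RelC [Rel which] [VP [V read] [NP [NP [NP [NP [Det no] [N editor]] [RelC [Rel which] [VP [V claimed]]]] [RelC [Rel who] [VP [V found] [NP [Det no] [N cat]]]]] [RelC [Rel which] [VP [V chased]]]]]]] [VP [V read]]]
The trees differ in how a recursive rule is bracketed over the same span.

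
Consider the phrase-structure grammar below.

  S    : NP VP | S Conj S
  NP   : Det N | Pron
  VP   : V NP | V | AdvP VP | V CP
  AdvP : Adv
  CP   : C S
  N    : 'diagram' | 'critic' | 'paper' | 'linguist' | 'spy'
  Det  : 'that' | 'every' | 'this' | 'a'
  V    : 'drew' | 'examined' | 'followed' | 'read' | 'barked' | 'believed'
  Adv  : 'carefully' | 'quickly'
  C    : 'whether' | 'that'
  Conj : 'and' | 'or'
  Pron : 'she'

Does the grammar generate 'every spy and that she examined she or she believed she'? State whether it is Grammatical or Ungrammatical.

Ungrammatical

For S → NP VP, the only prefix that parses as NP is 'every spy', but the remainder 'and that she examined she or she believed she' is not a VP under these rules. The alternative S rule S → S Conj S likewise has no satisfying split.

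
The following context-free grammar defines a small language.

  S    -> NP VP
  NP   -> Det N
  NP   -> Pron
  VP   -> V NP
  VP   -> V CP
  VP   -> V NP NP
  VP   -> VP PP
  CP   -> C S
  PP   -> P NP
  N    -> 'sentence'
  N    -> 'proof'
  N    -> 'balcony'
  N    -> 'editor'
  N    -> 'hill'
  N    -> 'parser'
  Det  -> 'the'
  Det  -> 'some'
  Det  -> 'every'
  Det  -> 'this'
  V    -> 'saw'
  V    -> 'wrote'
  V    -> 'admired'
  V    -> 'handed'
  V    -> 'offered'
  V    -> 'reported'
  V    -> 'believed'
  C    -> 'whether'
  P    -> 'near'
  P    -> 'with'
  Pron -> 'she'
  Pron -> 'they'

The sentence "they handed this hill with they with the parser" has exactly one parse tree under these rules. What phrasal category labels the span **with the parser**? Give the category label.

PP

[S [NP [Pron they]] [VP [VP [VP [V handed] [NP [Det this] [N hill]]] [PP [P with] [NP [Pron they]]]] [PP [P with] [NP [Det the] [N parser]]]]]
The span 'with the parser' is the PP node built by PP → P NP.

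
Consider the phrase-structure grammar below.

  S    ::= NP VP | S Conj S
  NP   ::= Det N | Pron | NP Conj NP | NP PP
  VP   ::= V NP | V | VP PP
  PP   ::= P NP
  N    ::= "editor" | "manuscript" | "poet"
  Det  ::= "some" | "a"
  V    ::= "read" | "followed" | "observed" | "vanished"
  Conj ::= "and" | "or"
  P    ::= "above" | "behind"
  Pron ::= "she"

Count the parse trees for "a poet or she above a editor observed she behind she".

Two of the 4 distinct bracketings:
[S [NP [NP [Det a] [N poet]] [Conj or] [NP [NP [Pron she]] [PP [P above] [NP [Det a] [N editor]]]]] [VP [V observed] [NP [NP [Pron she]] [PP [P behind] [NP [Pron she]]]]]]
[S [NP [NP [Det a] [N poet]] [Conj or] [NP [NP [Pron she]] [PP [P above] [NP [Det a] [N editor]]]]] [VP [VP [V observed] [NP [Pron she]]] [PP [P behind] [NP [Pron she]]]]]
The difference turns on whether VP → VP PP is used at the relevant span, versus an alternative expansion of VP.

4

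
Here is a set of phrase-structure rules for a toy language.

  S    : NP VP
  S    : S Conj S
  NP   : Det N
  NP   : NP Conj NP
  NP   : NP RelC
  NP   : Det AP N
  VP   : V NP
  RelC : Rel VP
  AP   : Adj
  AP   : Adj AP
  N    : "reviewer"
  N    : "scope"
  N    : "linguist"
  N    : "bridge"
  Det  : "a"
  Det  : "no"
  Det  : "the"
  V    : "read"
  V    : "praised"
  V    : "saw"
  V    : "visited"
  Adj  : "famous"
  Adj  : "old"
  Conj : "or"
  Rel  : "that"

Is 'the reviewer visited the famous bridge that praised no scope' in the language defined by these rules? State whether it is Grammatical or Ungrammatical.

[S [NP [Det the] [N reviewer]] [VP [V visited] [NP [NP [Det the] [AP [Adj famous]] [N bridge]] [RelC [Rel that] [VP [V praised] [NP [Det no] [N scope]]]]]]]
Every word is introduced by a lexical rule and the phrasal rules combine the resulting categories into a single S.

Grammatical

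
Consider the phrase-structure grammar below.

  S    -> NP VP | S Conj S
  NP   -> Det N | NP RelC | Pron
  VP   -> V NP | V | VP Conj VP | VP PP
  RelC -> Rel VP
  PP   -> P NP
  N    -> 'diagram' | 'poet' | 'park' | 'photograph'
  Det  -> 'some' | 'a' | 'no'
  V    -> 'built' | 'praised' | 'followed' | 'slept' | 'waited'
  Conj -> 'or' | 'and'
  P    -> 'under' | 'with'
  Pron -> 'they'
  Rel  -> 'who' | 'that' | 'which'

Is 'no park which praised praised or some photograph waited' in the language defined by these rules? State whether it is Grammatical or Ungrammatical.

[S [S [NP [NP [Det no] [N park]] [RelC [Rel which] [VP [V praised]]]] [VP [V praised]]] [Conj or] [S [NP [Det some] [N photograph]] [VP [V waited]]]]
The bracketing above is licensed at every node by one of the given productions, with S at the root.

Grammatical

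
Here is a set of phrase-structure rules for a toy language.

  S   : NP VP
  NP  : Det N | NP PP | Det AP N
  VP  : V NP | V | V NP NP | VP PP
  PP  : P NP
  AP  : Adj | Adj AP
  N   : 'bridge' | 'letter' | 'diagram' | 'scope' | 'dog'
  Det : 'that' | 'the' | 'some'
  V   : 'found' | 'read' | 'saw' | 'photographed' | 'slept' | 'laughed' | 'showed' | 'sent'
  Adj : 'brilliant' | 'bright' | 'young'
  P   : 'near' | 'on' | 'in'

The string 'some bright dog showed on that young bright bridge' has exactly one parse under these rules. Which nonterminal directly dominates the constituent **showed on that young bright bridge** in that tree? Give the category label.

[S [NP [Det some] [AP [Adj bright]] [N dog]] [VP [VP [V showed]] [PP [P on] [NP [Det that] [AP [Adj young] [AP [Adj bright]]] [N bridge]]]]]
The span 'showed on that young bright bridge' is the VP node built by VP → VP PP.
Its mother is the S built by S → NP VP.

S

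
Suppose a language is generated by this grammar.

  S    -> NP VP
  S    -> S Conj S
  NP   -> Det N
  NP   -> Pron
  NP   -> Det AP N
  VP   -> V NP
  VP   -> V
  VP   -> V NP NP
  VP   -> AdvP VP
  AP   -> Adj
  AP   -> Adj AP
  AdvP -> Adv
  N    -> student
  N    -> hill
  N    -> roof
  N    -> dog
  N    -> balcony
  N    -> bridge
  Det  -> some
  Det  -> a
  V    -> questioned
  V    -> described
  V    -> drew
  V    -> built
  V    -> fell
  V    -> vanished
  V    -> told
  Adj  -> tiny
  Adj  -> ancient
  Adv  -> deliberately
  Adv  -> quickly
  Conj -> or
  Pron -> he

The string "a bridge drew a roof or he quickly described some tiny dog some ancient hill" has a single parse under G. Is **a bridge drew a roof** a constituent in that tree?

[S [S [NP [Det a] [N bridge]] [VP [V drew] [NP [Det a] [N roof]]]] [Conj or] [S [NP [Pron he]] [VP [AdvP [Adv quickly]] [VP [V described] [NP [Det some] [AP [Adj tiny]] [N dog]] [NP [Det some] [AP [Adj ancient]] [N hill]]]]]]
The words 'a bridge drew a roof' are exhaustively dominated by a single S node (built by S → NP VP), so they form a constituent.

Yes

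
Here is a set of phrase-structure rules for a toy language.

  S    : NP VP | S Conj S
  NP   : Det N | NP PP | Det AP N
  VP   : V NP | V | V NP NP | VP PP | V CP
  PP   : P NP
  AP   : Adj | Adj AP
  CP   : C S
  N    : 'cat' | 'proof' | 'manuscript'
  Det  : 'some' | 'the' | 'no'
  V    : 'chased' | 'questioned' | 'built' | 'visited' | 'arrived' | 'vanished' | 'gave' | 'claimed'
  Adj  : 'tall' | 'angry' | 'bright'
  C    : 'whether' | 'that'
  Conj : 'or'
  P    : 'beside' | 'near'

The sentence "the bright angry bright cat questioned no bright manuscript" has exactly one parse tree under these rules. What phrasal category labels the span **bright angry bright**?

[S [NP [Det the] [AP [Adj bright] [AP [Adj angry] [AP [Adj bright]]]] [N cat]] [VP [V questioned] [NP [Det no] [AP [Adj bright]] [N manuscript]]]]
The span 'bright angry bright' is the AP node built by AP → Adj AP.

AP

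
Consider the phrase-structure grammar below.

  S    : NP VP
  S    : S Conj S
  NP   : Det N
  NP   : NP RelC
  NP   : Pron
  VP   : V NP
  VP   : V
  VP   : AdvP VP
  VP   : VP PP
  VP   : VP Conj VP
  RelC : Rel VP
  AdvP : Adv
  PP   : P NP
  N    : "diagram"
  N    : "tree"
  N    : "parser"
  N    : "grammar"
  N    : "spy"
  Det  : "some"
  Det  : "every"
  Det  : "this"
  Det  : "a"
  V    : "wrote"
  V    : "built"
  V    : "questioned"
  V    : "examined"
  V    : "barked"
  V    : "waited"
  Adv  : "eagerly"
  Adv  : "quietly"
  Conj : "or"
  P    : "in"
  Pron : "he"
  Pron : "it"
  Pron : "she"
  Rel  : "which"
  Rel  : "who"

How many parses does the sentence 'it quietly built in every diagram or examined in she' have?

Two of the 7 distinct bracketings:
[S [NP [Pron it]] [VP [AdvP [Adv quietly]] [VP [VP [VP [VP [V built]] [PP [P in] [NP [Det every] [N diagram]]]] [Conj or] [VP [V examined]]] [PP [P in] [NP [Pron she]]]]]]
[S [NP [Pron it]] [VP [AdvP [Adv quietly]] [VP [VP [VP [V built]] [PP [P in] [NP [Det every] [N diagram]]]] [Conj or] [VP [VP [V examined]] [PP [P in] [NP [Pron she]]]]]]]
The trees differ in how a recursive rule is bracketed over the same span.

7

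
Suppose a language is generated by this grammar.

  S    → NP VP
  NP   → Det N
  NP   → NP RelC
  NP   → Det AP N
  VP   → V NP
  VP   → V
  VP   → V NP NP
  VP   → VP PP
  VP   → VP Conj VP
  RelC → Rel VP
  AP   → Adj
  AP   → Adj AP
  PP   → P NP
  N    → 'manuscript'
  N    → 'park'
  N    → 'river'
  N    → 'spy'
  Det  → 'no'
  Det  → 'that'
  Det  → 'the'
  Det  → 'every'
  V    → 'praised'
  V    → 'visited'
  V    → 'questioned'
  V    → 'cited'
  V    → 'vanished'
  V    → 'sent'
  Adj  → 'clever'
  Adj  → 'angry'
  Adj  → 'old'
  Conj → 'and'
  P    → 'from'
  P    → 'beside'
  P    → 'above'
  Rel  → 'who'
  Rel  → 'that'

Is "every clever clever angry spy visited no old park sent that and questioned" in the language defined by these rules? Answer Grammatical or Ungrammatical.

A Det/Rel word can never sit immediately before a Conj word in any string this grammar generates, so the substring 'that and' rules out a derivation.

Ungrammatical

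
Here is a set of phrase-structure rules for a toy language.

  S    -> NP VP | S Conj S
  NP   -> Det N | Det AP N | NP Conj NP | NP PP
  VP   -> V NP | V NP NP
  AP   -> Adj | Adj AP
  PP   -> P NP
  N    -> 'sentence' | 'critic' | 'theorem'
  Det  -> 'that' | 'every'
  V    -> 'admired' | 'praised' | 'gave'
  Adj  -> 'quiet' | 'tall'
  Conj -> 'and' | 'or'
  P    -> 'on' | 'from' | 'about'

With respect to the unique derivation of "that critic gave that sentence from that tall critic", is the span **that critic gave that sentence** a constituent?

[S [NP [Det that] [N critic]] [VP [V gave] [NP [NP [Det that] [N sentence]] [PP [P from] [NP [Det that] [AP [Adj tall]] [N critic]]]]]]
The smallest constituent containing 'that critic gave that sentence' is the S spanning 'that critic gave that sentence from that tall critic'; no single node in the tree dominates exactly the given words.

No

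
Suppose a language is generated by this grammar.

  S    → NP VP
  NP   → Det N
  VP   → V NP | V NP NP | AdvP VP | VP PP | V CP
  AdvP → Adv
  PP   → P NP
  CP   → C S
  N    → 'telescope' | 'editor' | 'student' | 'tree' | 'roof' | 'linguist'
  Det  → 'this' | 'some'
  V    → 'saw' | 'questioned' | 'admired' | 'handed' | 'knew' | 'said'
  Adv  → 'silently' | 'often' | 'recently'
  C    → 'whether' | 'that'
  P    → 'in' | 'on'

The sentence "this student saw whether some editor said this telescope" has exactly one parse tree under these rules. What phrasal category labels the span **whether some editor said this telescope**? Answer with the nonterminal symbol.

[S [NP [Det this] [N student]] [VP [V saw] [CP [C whether] [S [NP [Det some] [N editor]] [VP [V said] [NP [Det this] [N telescope]]]]]]]
The span 'whether some editor said this telescope' is the CP node built by CP → C S.

CP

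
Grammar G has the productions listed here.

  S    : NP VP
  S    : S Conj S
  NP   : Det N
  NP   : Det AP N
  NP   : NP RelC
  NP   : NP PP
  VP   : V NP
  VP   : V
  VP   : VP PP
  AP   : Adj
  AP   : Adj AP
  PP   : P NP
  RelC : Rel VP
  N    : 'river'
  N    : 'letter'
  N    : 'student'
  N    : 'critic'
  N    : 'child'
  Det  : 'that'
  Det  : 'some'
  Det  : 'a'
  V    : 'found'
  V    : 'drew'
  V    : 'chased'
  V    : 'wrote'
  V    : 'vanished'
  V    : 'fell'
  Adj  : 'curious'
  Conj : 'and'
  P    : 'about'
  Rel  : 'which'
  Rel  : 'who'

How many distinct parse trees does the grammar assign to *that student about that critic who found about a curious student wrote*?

Two of the 5 distinct bracketings:
[S [NP [NP [NP [Det that] [N student]] [PP [P about] [NP [Det that] [N critic]]]] [RelC [Rel who] [VP [VP [V found]] [PP [P about] [NP [Det a] [AP [Adj curious]] [N student]]]]]] [VP [V wrote]]]
[S [NP [NP [Det that] [N student]] [PP [P about] [NP [NP [Det that] [N critic]] [RelC [Rel who] [VP [VP [V found]] [PP [P about] [NP [Det a] [AP [Adj curious]] [N student]]]]]]]] [VP [V wrote]]]
The trees differ in how a recursive rule is bracketed over the same span.

5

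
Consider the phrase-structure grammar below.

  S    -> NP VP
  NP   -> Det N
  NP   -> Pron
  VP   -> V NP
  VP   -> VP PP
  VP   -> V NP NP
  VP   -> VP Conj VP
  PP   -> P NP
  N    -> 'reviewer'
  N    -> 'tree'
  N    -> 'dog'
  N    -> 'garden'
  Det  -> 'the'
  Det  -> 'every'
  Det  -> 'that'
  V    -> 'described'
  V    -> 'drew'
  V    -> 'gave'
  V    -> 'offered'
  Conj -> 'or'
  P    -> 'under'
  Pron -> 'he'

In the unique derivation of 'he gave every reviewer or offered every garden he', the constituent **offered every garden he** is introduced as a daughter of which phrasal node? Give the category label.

VP

[S [NP [Pron he]] [VP [VP [V gave] [NP [Det every] [N reviewer]]] [Conj or] [VP [V offered] [NP [Det every] [N garden]] [NP [Pron he]]]]]
The span 'offered every garden he' is the VP node built by VP → V NP NP.
Its mother is the VP built by VP → VP Conj VP.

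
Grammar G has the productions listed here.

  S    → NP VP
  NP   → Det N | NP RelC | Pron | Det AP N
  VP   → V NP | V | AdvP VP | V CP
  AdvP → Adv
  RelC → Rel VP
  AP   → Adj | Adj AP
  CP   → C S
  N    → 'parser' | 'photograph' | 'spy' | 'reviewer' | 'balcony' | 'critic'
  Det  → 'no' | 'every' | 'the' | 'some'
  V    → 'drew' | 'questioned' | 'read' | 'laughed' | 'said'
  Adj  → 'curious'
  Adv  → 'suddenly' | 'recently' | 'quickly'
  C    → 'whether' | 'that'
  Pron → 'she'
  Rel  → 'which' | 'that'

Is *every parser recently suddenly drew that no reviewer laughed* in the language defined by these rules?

S
  NP
    Det: every
    N: parser
  VP
    AdvP
      Adv: recently
    VP
      AdvP
        Adv: suddenly
      VP
        V: drew
        CP
          C: that
          S
            NP
              Det: no
              N: reviewer
            VP
              V: laughed
The bracketing above is licensed at every node by one of the given productions, with S at the root.

Grammatical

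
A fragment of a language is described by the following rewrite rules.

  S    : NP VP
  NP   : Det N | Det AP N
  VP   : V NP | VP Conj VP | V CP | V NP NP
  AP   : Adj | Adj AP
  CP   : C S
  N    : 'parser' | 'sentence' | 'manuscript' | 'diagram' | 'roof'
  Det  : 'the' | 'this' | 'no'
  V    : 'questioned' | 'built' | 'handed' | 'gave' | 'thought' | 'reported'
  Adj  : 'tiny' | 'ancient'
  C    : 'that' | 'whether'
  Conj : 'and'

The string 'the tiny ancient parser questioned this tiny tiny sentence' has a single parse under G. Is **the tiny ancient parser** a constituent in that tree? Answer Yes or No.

Yes

[S [NP [Det the] [AP [Adj tiny] [AP [Adj ancient]]] [N parser]] [VP [V questioned] [NP [Det this] [AP [Adj tiny] [AP [Adj tiny]]] [N sentence]]]]
The words 'the tiny ancient parser' are exhaustively dominated by a single NP node (built by NP → Det AP N), so they form a constituent.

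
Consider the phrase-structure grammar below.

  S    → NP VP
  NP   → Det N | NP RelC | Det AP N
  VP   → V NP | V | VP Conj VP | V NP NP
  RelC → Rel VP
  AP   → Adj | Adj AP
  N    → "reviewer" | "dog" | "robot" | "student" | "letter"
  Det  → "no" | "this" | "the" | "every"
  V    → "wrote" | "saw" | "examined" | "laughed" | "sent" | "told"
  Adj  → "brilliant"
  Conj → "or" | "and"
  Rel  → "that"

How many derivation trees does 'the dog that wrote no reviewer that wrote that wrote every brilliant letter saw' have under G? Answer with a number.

Two of the 4 distinct bracketings:
[S [NP [NP [Det the] [N dog]] [RelC [Rel that] [VP [V wrote] [NP [NP [NP [Det no] [N reviewer]] [RelC [Rel that] [VP [V wrote]]]] [RelC [Rel that] [VP [V wrote] [NP [Det every] [AP [Adj brilliant]] [N letter]]]]]]]] [VP [V saw]]]
[S [NP [NP [Det the] [N dog]] [RelC [Rel that] [VP [V wrote] [NP [NP [NP [Det no] [N reviewer]] [RelC [Rel that] [VP [V wrote]]]] [RelC [Rel that] [VP [V wrote]]]] [NP [Det every] [AP [Adj brilliant]] [N letter]]]]] [VP [V saw]]]
The difference turns on whether VP → V NP is used at the relevant span, versus an alternative expansion of VP.

4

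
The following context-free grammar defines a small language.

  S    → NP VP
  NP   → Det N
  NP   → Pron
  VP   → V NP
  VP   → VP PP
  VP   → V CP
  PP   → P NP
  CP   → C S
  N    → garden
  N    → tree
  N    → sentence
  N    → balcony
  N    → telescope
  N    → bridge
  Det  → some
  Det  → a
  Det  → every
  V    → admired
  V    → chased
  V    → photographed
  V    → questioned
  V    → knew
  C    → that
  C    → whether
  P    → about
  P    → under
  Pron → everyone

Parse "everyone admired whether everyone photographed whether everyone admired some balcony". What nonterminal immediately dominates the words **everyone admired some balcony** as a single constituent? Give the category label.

[S [NP [Pron everyone]] [VP [V admired] [CP [C whether] [S [NP [Pron everyone]] [VP [V photographed] [CP [C whether] [S [NP [Pron everyone]] [VP [V admired] [NP [Det some] [N balcony]]]]]]]]]]
The span 'everyone admired some balcony' is the S node built by S → NP VP.

S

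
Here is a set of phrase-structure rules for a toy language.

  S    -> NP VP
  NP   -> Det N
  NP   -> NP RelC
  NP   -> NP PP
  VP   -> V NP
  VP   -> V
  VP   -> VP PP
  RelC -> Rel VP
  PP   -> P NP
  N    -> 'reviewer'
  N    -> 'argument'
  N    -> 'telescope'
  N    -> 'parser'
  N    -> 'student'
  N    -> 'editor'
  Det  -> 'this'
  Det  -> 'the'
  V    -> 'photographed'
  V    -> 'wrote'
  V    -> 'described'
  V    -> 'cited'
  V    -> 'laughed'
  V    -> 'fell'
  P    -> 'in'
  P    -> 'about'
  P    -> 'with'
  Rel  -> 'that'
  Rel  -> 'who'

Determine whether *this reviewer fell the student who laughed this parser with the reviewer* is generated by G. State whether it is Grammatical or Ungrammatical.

Grammatical

[S [NP [Det this] [N reviewer]] [VP [V fell] [NP [NP [Det the] [N student]] [RelC [Rel who] [VP [V laughed] [NP [NP [Det this] [N parser]] [PP [P with] [NP [Det the] [N reviewer]]]]]]]]]
The bracketing above is licensed at every node by one of the given productions, with S at the root.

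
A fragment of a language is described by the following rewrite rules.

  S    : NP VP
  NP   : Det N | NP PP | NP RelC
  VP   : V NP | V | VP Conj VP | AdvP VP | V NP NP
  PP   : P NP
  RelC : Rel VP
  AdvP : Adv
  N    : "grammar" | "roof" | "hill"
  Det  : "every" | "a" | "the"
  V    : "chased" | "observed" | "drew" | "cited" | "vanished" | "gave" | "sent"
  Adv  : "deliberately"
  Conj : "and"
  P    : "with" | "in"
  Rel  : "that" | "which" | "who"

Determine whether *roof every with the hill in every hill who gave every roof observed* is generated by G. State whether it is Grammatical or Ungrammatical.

A Det word can never sit immediately before a P word in any string this grammar generates, so the substring 'every with' rules out a derivation.

Ungrammatical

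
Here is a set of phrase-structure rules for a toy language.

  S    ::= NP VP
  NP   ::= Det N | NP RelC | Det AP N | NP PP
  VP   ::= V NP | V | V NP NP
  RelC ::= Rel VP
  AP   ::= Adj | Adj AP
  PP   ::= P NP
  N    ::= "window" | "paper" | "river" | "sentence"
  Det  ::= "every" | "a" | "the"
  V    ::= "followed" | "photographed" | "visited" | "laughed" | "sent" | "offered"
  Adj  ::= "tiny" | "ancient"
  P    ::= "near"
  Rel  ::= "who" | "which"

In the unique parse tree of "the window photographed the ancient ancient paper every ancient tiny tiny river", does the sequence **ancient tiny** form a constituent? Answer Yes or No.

No

[S [NP [Det the] [N window]] [VP [V photographed] [NP [Det the] [AP [Adj ancient] [AP [Adj ancient]]] [N paper]] [NP [Det every] [AP [Adj ancient] [AP [Adj tiny] [AP [Adj tiny]]]] [N river]]]]
The smallest constituent containing 'ancient tiny' is the AP spanning 'ancient tiny tiny'; no single node in the tree dominates exactly the given words.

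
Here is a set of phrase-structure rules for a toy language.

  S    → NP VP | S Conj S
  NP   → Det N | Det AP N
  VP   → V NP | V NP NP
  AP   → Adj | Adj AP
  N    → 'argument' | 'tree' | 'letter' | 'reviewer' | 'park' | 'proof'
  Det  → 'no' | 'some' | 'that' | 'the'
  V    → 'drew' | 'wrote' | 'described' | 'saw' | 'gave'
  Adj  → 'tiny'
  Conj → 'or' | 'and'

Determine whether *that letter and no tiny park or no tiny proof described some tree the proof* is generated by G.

Ungrammatical

For S → NP VP, the only prefix that parses as NP is 'that letter', but the remainder 'and no tiny park or no tiny proof described some tree the proof' is not a VP under these rules. The alternative S rule S → S Conj S likewise has no satisfying split.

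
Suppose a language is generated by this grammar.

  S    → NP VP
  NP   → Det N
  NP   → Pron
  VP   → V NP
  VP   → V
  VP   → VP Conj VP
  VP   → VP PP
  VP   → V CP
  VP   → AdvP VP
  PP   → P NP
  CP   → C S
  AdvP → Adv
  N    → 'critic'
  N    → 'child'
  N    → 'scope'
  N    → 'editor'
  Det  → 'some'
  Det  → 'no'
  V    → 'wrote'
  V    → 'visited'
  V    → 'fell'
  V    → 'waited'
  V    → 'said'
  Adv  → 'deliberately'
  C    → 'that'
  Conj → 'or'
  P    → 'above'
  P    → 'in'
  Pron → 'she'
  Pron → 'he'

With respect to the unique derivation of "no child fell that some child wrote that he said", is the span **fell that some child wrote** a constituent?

[S [NP [Det no] [N child]] [VP [V fell] [CP [C that] [S [NP [Det some] [N child]] [VP [V wrote] [CP [C that] [S [NP [Pron he]] [VP [V said]]]]]]]]]
The smallest constituent containing 'fell that some child wrote' is the VP spanning 'fell that some child wrote that he said'; no single node in the tree dominates exactly the given words.

No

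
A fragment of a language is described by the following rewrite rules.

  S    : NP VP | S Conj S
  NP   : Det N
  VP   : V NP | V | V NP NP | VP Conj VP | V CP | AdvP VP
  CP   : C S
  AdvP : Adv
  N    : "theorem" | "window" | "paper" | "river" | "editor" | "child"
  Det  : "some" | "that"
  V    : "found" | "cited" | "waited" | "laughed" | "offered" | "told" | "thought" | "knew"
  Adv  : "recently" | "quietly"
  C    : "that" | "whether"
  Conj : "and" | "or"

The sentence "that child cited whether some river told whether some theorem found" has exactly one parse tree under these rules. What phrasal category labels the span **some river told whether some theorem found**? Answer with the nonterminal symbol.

S
  NP
    Det: that
    N: child
  VP
    V: cited
    CP
      C: whether
      S
        NP
          Det: some
          N: river
        VP
          V: told
          CP
            C: whether
            S
              NP
                Det: some
                N: theorem
              VP
                V: found
The span 'some river told whether some theorem found' is the S node built by S → NP VP.

S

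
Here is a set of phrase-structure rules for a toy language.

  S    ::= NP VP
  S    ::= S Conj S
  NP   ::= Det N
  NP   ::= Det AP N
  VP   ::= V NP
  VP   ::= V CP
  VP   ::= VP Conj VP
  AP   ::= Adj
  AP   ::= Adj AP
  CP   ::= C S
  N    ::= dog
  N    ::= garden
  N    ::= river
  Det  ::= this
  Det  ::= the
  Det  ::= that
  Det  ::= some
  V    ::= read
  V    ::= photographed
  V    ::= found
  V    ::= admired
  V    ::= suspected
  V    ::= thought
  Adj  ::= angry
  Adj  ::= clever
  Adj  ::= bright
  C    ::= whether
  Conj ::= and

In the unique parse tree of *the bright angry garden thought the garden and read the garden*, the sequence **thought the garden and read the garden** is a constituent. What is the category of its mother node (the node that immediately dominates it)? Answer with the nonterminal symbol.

[S [NP [Det the] [AP [Adj bright] [AP [Adj angry]]] [N garden]] [VP [VP [V thought] [NP [Det the] [N garden]]] [Conj and] [VP [V read] [NP [Det the] [N garden]]]]]
The span 'thought the garden and read the garden' is the VP node built by VP → VP Conj VP.
Its mother is the S built by S → NP VP.

S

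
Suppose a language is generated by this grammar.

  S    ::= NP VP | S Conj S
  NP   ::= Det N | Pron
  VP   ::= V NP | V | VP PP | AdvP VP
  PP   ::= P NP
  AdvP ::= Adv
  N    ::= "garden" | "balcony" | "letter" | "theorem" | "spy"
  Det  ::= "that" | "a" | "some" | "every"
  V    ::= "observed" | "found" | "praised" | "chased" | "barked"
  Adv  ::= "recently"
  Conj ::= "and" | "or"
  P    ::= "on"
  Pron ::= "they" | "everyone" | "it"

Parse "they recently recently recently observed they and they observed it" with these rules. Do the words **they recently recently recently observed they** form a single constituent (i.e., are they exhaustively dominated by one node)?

[S [S [NP [Pron they]] [VP [AdvP [Adv recently]] [VP [AdvP [Adv recently]] [VP [AdvP [Adv recently]] [VP [V observed] [NP [Pron they]]]]]]] [Conj and] [S [NP [Pron they]] [VP [V observed] [NP [Pron it]]]]]
The words 'they recently recently recently observed they' are exhaustively dominated by a single S node (built by S → NP VP), so they form a constituent.

Yes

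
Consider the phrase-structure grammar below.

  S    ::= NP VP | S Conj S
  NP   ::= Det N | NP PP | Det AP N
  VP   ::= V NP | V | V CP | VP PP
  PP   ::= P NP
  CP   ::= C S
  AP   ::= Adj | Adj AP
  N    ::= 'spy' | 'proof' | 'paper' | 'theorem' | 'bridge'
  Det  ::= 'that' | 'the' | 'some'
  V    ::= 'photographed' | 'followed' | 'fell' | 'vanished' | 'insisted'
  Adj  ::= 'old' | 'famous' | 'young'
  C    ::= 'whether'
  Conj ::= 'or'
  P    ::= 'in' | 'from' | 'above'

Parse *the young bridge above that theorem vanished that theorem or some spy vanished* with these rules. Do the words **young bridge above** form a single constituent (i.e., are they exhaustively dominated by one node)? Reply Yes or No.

[S [S [NP [NP [Det the] [AP [Adj young]] [N bridge]] [PP [P above] [NP [Det that] [N theorem]]]] [VP [V vanished] [NP [Det that] [N theorem]]]] [Conj or] [S [NP [Det some] [N spy]] [VP [V vanished]]]]
The smallest constituent containing 'young bridge above' is the NP spanning 'the young bridge above that theorem'; no single node in the tree dominates exactly the given words.

No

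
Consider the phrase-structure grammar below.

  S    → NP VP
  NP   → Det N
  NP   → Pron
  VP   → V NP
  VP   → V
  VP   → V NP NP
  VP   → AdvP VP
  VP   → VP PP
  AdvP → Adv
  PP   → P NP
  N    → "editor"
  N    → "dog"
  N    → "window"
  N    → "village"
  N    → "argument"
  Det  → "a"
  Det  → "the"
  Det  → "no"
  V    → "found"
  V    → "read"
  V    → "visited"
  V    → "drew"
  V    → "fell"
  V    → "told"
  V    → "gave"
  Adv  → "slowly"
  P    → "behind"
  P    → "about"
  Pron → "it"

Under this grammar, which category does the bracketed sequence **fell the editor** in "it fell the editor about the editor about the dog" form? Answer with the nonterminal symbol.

[S [NP [Pron it]] [VP [VP [VP [V fell] [NP [Det the] [N editor]]] [PP [P about] [NP [Det the] [N editor]]]] [PP [P about] [NP [Det the] [N dog]]]]]
The span 'fell the editor' is the VP node built by VP → V NP.

VP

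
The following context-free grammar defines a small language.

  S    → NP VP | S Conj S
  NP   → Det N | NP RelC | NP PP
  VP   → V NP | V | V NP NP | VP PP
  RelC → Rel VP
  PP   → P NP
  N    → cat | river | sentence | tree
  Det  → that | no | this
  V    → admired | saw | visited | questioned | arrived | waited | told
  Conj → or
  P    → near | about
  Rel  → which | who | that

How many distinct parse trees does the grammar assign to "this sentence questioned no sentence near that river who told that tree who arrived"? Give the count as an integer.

Two of the 9 distinct bracketings:
[S [NP [Det this] [N sentence]] [VP [V questioned] [NP [NP [NP [Det no] [N sentence]] [PP [P near] [NP [Det that] [N river]]]] [RelC [Rel who] [VP [V told] [NP [NP [Det that] [N tree]] [RelC [Rel who] [VP [V arrived]]]]]]]]]
[S [NP [Det this] [N sentence]] [VP [V questioned] [NP [NP [NP [NP [Det no] [N sentence]] [PP [P near] [NP [Det that] [N river]]]] [RelC [Rel who] [VP [V told] [NP [Det that] [N tree]]]]] [RelC [Rel who] [VP [V arrived]]]]]]
The trees differ in how a recursive rule is bracketed over the same span.

9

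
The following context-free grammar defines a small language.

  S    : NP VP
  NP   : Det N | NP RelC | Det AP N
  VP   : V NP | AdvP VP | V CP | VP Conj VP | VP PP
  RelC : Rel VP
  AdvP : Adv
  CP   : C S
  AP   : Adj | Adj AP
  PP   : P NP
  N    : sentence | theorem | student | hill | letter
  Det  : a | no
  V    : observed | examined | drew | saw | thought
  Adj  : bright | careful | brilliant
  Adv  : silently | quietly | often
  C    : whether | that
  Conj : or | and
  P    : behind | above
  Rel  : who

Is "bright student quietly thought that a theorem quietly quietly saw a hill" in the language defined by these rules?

For S → NP VP, no prefix of the string parses as an NP.

Ungrammatical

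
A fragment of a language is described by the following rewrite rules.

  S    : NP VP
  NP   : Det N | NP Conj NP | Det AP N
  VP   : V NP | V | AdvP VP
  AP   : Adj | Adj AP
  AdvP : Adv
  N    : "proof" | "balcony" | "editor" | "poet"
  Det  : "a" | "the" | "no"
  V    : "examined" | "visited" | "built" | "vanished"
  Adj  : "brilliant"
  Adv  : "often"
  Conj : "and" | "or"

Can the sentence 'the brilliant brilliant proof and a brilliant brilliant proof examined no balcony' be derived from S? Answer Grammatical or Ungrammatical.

[S [NP [NP [Det the] [AP [Adj brilliant] [AP [Adj brilliant]]] [N proof]] [Conj and] [NP [Det a] [AP [Adj brilliant] [AP [Adj brilliant]]] [N proof]]] [VP [V examined] [NP [Det no] [N balcony]]]]
Every word is introduced by a lexical rule and the phrasal rules combine the resulting categories into a single S.

Grammatical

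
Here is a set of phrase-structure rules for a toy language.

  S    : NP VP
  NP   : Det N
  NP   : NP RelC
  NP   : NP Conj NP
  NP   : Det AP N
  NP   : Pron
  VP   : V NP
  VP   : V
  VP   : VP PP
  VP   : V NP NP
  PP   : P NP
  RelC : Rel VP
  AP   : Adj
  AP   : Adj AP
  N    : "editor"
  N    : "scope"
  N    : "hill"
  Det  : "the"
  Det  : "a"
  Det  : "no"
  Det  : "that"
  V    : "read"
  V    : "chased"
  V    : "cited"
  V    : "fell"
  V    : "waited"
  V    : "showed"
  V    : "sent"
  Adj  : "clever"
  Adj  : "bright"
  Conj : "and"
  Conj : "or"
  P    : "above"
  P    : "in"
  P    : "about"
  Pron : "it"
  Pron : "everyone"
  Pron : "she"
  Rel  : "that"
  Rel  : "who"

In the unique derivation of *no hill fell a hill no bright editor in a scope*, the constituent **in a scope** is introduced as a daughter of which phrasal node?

VP

[S [NP [Det no] [N hill]] [VP [VP [V fell] [NP [Det a] [N hill]] [NP [Det no] [AP [Adj bright]] [N editor]]] [PP [P in] [NP [Det a] [N scope]]]]]
The span 'in a scope' is the PP node built by PP → P NP.
Its mother is the VP built by VP → VP PP.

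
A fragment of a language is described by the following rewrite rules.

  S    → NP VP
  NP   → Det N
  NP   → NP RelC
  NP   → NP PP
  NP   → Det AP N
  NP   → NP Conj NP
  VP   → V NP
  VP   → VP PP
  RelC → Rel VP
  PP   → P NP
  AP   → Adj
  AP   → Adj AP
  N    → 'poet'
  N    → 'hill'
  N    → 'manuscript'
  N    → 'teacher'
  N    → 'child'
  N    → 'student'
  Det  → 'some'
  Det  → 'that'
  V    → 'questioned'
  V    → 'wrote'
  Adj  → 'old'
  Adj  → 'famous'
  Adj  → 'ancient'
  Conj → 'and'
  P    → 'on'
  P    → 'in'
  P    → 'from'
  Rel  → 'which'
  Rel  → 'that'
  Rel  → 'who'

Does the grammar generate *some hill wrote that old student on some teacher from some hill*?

[S [NP [Det some] [N hill]] [VP [V wrote] [NP [NP [Det that] [AP [Adj old]] [N student]] [PP [P on] [NP [NP [Det some] [N teacher]] [PP [P from] [NP [Det some] [N hill]]]]]]]]
The bracketing above is licensed at every node by one of the given productions, with S at the root.

Grammatical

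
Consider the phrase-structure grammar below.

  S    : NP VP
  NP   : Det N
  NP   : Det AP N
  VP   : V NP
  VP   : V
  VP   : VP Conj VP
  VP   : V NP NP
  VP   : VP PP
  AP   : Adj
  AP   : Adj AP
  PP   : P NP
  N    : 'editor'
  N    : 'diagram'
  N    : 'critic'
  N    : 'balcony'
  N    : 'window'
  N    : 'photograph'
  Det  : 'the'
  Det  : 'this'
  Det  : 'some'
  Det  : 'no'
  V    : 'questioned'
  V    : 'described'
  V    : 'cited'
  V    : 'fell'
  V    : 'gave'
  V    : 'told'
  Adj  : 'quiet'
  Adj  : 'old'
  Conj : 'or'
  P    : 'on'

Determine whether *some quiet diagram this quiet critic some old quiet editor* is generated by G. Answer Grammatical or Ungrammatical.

For S → NP VP, the only prefix that parses as NP is 'some quiet diagram', but the remainder 'this quiet critic some old quiet editor' is not a VP under these rules.

Ungrammatical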